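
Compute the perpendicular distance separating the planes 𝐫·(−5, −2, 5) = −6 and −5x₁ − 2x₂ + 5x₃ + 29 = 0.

23√6/18

With common normal n = (−5, −2, 5) (|n| = 3√6), the distance is |(-6) − (-29)|/|n| = 23/(3√6).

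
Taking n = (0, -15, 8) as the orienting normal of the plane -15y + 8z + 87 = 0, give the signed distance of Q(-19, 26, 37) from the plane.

-7/17

n·Q − (-87) = -7.
|n| = 17, so the signed distance is -7/17.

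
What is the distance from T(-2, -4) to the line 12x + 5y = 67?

d = |12·(-2) + 5·(-4) − 67| / √(144 + 25) = |-111|/13 = 111/13.

111/13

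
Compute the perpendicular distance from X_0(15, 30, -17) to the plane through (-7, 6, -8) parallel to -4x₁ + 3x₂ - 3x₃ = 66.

Parallel planes share the normal n = (-4, 3, -3); since (-7, 6, -8) lies on the plane, its equation is -4x₁ + 3x₂ - 3x₃ = 70.
Then n·(15, 30, -17) - 70 = 11.
|n| = √(16 + 9 + 9) = √34, so the distance is |11|/√34 = 11√34/34.

11/√34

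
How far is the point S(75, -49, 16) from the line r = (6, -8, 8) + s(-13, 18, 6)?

√1745

Direction vector d = (-13, 18, 6).
AP = (69, -41, 8), and AP × d = (-390, -518, 709).
|AP × d|² = 923105 and |d|² = 529, so the distance is √(923105/529) = √1745.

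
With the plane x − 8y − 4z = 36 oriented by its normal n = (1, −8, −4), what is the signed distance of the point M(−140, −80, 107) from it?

4

n·M − 36 = 36.
|n| = 9, so the signed distance is 36/9 = 4.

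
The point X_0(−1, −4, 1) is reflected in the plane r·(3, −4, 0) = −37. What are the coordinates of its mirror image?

(-13, 12, 1)

n = (3, −4, 0), |n|² = 25, n·X_0 − (-37) = 50, so t = 50/25 = 2.
Foot F = X_0 − 2·n = (−7, 4, 1); the reflection is 2F − X_0 = (−13, 12, 1).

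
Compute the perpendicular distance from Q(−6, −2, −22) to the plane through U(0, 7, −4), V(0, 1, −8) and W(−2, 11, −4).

UV = (0, −6, −4) and UW = (−2, 4, 0), so a normal is n = UV × UW = (16, 8, −12).
n = (16, 8, −12); n·P − 104 = 48; |n| = 4√29; distance = 48/(4√29) = 12√29/29.

12√29/29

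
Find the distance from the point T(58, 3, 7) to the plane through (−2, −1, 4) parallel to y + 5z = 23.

19√26/26

Parallel planes share the normal n = (0, 1, 5); since (−2, −1, 4) lies on the plane, its equation is y + 5z = 19.
d = |1·3 + 5·7 − 19| / √(0 + 1 + 25) = |19| / √26 = 19√26/26.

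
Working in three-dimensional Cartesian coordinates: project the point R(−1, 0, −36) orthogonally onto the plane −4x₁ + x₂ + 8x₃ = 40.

(-17, 4, -4)

n = (−4, 1, 8), |n|² = 81, and n·R − 40 = -324.
t = -324/81 = -4, so the foot is R − t·n = (−1, 0, −36) − (-4)·(−4, 1, 8) = (−17, 4, −4).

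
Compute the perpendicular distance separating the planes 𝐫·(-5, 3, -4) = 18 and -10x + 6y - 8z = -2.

Divide the second equation by 2 to match normals: -5x + 3y - 4z = -1.
With common normal n = (-5, 3, -4) (|n| = 5√2), the distance is |18 − (-1)|/|n| = 19/(5√2).

19/(5√2)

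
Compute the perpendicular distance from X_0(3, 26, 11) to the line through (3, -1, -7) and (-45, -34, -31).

6√17

A direction vector is d = (-48, -33, -24).
AP = (0, 27, 18), and AP × d = (-54, -864, 1296).
|AP × d|² = 2429028 and |d|² = 3969, so the distance is √(2429028/3969) = √612 = 6√17.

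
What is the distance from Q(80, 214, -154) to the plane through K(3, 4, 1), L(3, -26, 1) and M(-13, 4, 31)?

KL = (0, -30, 0) and KM = (-16, 0, 30), so a normal is n = KL × KM = (-900, 0, -480).
Then n·(80, 214, -154) - (-3180) = 5100.
|n| = √(810000 + 0 + 230400) = 1020, so the distance is |5100|/1020 = 5.

5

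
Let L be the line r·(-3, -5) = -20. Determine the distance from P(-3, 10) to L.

The normal to the line is n = (-3, -5) with |n| = √34.
|n·P − (-20)| = |-41 − (-20)| = 21, so the distance is 21/√34 = 21√34/34.

21/√34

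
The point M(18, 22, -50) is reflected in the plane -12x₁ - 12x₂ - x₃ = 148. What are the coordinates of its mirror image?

With n = (-12, -12, -1), the signed offset is (n·M − 148)/|n|² = -578/289 = -2.
M' = M − 2t·n = (18, 22, -50) − (-4)·(-12, -12, -1) = (-30, -26, -54).

(-30, -26, -54)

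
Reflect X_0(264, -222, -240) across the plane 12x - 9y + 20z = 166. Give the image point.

(6408/25, -5406/25, -1264/5)

n = (12, -9, 20), |n|² = 625, n·X_0 − 166 = 200, so t = 200/625 = 8/25.
Foot F = X_0 − (8/25)·n = (6504/25, -5478/25, -1232/5); the reflection is 2F − X_0 = (6408/25, -5406/25, -1264/5).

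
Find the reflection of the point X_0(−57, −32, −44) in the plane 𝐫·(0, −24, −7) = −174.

n = (0, −24, −7), |n|² = 625, n·X_0 − (-174) = 1250, so t = 1250/625 = 2.
Foot F = X_0 − 2·n = (−57, 16, −30); the reflection is 2F − X_0 = (−57, 64, −16).

(-57, 64, -16)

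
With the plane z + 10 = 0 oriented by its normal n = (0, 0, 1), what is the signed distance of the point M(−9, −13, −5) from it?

5

n·M − (-10) = 5.
|n| = 1, so the signed distance is 5/1 = 5.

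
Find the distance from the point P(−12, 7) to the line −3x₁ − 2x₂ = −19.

41/√13

The normal to the line is n = (−3, −2) with |n| = √13.
|n·P − (-19)| = |22 − (-19)| = 41, so the distance is 41/√13 = 41√13/13.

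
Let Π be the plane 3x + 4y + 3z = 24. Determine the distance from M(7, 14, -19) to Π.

Normal vector n = (3, 4, 3), and n·(7, 14, -19) - 24 = -4.
|n| = √(9 + 16 + 9) = √34, so the distance is |-4|/√34 = 4/√34.

4/√34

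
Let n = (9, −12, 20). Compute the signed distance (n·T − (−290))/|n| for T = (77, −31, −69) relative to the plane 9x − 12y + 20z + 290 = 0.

n·T − (-290) = -25.
|n| = 25, so the signed distance is -25/25 = -1.

-1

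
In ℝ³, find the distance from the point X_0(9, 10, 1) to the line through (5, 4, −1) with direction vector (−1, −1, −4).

Direction vector d = (−1, −1, −4).
AP = (4, 6, 2), and AP × d = (−22, 14, 2).
|AP × d|² = 684 and |d|² = 18, so the distance is √(684/18) = √38.

√38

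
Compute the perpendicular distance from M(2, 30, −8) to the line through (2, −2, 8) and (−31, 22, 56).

16√5

A direction vector is d = (−33, 24, 48).
AP = (0, 32, −16), and AP × d = (1920, 528, 1056).
|AP × d|² = 5080320 and |d|² = 3969, so the distance is √(5080320/3969) = √1280 = 16√5.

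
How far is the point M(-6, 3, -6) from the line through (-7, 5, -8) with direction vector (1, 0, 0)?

2√2

Direction vector d = (1, 0, 0).
AP = (1, -2, 2), and AP × d = (0, 2, 2).
|AP × d|² = 8 and |d|² = 1, so the distance is √8 = 2√2.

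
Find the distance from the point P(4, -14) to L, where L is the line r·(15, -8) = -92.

264/17

d = |15·4 + (-8)·(-14) − (-92)| / √(225 + 64) = |264|/17 = 264/17.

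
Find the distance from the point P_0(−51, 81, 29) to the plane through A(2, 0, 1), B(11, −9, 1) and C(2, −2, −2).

AB = (9, −9, 0) and AC = (0, −2, −3), so a normal is n = AB × AC = (27, 27, −18).
n = (27, 27, −18); n·P − 36 = 252; |n| = 9√22; distance = 252/(9√22) = 28/√22.

28/√22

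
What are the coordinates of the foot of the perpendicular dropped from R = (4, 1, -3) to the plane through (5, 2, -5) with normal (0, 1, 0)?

The perpendicular from R has direction n = (0, 1, 0): r = (4, 1, -3) + μ(0, 1, 0).
Substitute into the plane: n·(R + μn) = 2 gives 1 + 1μ = 2, so μ = 1.
Foot = (4, 1, -3) + 1·(0, 1, 0) = (4, 2, -3).

(4, 2, -3)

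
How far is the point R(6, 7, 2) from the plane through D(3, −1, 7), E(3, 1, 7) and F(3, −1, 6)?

3

DE = (0, 2, 0) and DF = (0, 0, −1), so a normal is n = DE × DF = (−2, 0, 0).
d = |(-2)·6 − (-6)| / √(4 + 0 + 0) = |-6| / 2 = 3.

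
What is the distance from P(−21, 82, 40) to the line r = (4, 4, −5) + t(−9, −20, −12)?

√3109

Direction vector d = (−9, −20, −12).
AP = (−25, 78, 45), and AP × d = (−36, −705, 1202).
|AP × d|² = 1943125 and |d|² = 625, so the distance is √(1943125/625) = √3109.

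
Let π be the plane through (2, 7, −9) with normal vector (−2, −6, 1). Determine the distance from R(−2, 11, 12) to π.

The plane has equation n·(r − (2, 7, −9)) = 0, i.e. n·r = -55.
Then n·(−2, 11, 12) − (−55) = 5.
|n| = √(4 + 36 + 1) = √41, so the distance is |5|/√41 = 5√41/41.

5/√41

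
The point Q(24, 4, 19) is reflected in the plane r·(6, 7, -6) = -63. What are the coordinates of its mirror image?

With n = (6, 7, -6), the signed offset is (n·Q − (-63))/|n|² = 121/121 = 1.
Q' = Q − 2t·n = (24, 4, 19) − 2·(6, 7, -6) = (12, -10, 31).

(12, -10, 31)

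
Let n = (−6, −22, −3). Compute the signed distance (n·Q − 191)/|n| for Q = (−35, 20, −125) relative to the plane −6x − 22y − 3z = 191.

-2

n·Q − 191 = -46.
|n| = 23, so the signed distance is -46/23 = -2.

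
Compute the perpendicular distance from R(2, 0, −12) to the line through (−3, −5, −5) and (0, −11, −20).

A direction vector is d = (3, −6, −15).
AP = (5, 5, −7); AP·d = 90, |AP|² = 99, |d|² = 270.
distance² = |AP|² − (AP·d)²/|d|² = 99 − 8100/270 = 69, so the distance is √69.

√69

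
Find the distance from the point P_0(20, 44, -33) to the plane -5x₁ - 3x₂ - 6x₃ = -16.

d = |(-5)·20 + (-3)·44 + (-6)·(-33) − (-16)| / √(25 + 9 + 36) = |-18| / √70 = 18/√70.

9√70/35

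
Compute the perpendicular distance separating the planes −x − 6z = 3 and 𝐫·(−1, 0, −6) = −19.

22√37/37

With common normal n = (−1, 0, −6) (|n| = √37), the distance is |3 − (-19)|/|n| = 22/√37.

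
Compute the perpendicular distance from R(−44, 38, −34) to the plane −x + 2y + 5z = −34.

16/√30

Normal vector n = (−1, 2, 5), and n·(−44, 38, −34) − (−34) = −16.
|n| = √(1 + 4 + 25) = √30, so the distance is |-16|/√30 = 16/√30.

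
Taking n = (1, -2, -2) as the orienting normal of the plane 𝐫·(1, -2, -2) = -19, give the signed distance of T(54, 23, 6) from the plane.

n·T − (-19) = 15.
|n| = 3, so the signed distance is 15/3 = 5.

5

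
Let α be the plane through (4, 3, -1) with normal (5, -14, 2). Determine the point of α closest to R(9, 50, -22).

The perpendicular from R has direction n = (5, -14, 2): r = (9, 50, -22) + t(5, -14, 2).
Substitute into the plane: n·(R + tn) = -24 gives -699 + 225t = -24, so t = 3.
Foot = (9, 50, -22) + 3·(5, -14, 2) = (24, 8, -16).

(24, 8, -16)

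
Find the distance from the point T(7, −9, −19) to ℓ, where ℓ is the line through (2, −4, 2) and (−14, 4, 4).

√410

A direction vector is d = (−16, 8, 2).
AP = (5, −5, −21), and AP × d = (158, 326, −40).
|AP × d|² = 132840 and |d|² = 324, so the distance is √(132840/324) = √410.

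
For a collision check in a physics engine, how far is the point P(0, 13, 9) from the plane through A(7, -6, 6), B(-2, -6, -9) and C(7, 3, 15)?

13/√43

AB = (-9, 0, -15) and AC = (0, 9, 9), so a normal is n = AB × AC = (135, 81, -81).
Then n·(0, 13, 9) - (-27) = 351.
|n| = √(18225 + 6561 + 6561) = 27√43, so the distance is |351|/(27√43) = 13√43/43.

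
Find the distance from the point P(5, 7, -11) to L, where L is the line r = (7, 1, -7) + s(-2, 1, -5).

√26

Direction vector d = (-2, 1, -5).
AP = (-2, 6, -4); AP·d = 30, |AP|² = 56, |d|² = 30.
distance² = |AP|² − (AP·d)²/|d|² = 56 − 900/30 = 26, so the distance is √26.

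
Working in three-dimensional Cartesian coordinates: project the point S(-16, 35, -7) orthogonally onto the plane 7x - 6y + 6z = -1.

The perpendicular from S has direction n = (7, -6, 6): r = (-16, 35, -7) + λ(7, -6, 6).
Substitute into the plane: n·(S + λn) = -1 gives -364 + 121λ = -1, so λ = 3.
Foot = (-16, 35, -7) + 3·(7, -6, 6) = (5, 17, 11).

(5, 17, 11)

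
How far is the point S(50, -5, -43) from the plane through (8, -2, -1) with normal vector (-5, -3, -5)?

The plane has equation n·(r − (8, -2, -1)) = 0, i.e. n·r = -29.
Then n·(50, -5, -43) - (-29) = 9.
|n| = √(25 + 9 + 25) = √59, so the distance is |9|/√59 = 9/√59.

9/√59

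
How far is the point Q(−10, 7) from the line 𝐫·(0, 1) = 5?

d = |0·(-10) + 1·7 − 5| / √(0 + 1) = |2|/1 = 2.

2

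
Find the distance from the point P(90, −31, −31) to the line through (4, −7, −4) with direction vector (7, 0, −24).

3√689

Direction vector d = (7, 0, −24).
AP = (86, −24, −27), and AP × d = (576, 1875, 168).
|AP × d|² = 3875625 and |d|² = 625, so the distance is √(3875625/625) = √6201 = 3√689.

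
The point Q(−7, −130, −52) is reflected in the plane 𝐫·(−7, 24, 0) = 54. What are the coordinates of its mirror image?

(-77, 110, -52)

With n = (−7, 24, 0), the signed offset is (n·Q − 54)/|n|² = -3125/625 = -5.
Q' = Q − 2t·n = (−7, −130, −52) − (-10)·(−7, 24, 0) = (−77, 110, −52).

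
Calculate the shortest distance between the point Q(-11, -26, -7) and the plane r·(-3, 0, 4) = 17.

12/5

d = |(-3)·(-11) + 4·(-7) − 17| / √(9 + 0 + 16) = |-12| / 5 = 12/5.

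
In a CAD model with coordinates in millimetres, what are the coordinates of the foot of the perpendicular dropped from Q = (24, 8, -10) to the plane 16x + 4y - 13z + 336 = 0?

(-8, 0, 16)

The perpendicular from Q has direction n = (16, 4, -13): r = (24, 8, -10) + λ(16, 4, -13).
Substitute into the plane: n·(Q + λn) = -336 gives 546 + 441λ = -336, so λ = -2.
Foot = (24, 8, -10) + (-2)·(16, 4, -13) = (-8, 0, 16).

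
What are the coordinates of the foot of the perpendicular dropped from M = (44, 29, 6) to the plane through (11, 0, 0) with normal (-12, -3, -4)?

(8, 20, -6)

n = (-12, -3, -4), |n|² = 169, and n·M − (-132) = -507.
t = -507/169 = -3, so the foot is M − t·n = (44, 29, 6) − (-3)·(-12, -3, -4) = (8, 20, -6).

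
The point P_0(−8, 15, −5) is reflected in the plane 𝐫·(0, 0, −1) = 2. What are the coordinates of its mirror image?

(-8, 15, 1)

n = (0, 0, −1), |n|² = 1, n·P_0 − 2 = 3, so t = 3/1 = 3.
Foot F = P_0 − 3·n = (−8, 15, −2); the reflection is 2F − P_0 = (−8, 15, 1).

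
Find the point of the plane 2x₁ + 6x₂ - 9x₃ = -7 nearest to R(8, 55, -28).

(-2, 25, 17)

The perpendicular from R has direction n = (2, 6, -9): r = (8, 55, -28) + t(2, 6, -9).
Substitute into the plane: n·(R + tn) = -7 gives 598 + 121t = -7, so t = -5.
Foot = (8, 55, -28) + (-5)·(2, 6, -9) = (-2, 25, 17).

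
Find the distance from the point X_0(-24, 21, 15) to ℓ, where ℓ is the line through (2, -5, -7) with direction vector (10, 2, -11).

Direction vector d = (10, 2, -11).
AP = (-26, 26, 22); AP·d = -450, |AP|² = 1836, |d|² = 225.
distance² = |AP|² − (AP·d)²/|d|² = 1836 − 202500/225 = 936, so the distance is 6√26.

6√26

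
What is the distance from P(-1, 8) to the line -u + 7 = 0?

8

The normal to the line is n = (-1, 0) with |n| = 1.
|n·P − (-7)| = |1 − (-7)| = 8, so the distance is 8/1 = 8.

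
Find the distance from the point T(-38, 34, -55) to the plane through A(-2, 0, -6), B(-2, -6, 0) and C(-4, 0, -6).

15√2/2

AB = (0, -6, 6) and AC = (-2, 0, 0), so a normal is n = AB × AC = (0, -12, -12).
Then n·(-38, 34, -55) - 72 = 180.
|n| = √(0 + 144 + 144) = 12√2, so the distance is |180|/(12√2) = 15√2/2.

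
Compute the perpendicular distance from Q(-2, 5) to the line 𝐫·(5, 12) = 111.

61/13

The normal to the line is n = (5, 12) with |n| = 13.
|n·Q − 111| = |50 − 111| = 61, so the distance is 61/13.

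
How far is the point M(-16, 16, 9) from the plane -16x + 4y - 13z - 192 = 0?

n = (-16, 4, -13); n·P − 192 = 11; |n| = 21; distance = 11/21.

11/21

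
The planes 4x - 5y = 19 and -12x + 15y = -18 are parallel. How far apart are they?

Divide the second equation by -3 to match normals: 4x - 5y = 6.
With common normal n = (4, -5, 0) (|n| = √41), the distance is |19 − 6|/|n| = 13/√41.

13/√41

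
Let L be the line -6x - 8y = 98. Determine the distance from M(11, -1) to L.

The normal to the line is n = (-6, -8) with |n| = 10.
|n·M − 98| = |-58 − 98| = 156, so the distance is 156/10 = 78/5.

78/5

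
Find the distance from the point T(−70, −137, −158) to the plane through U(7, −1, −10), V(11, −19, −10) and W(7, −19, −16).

7

UV = (4, −18, 0) and UW = (0, −18, −6), so a normal is n = UV × UW = (108, 24, −72).
d = |108·(-70) + 24·(-137) + (-72)·(-158) − 1452| / √(11664 + 576 + 5184) = |-924| / 132 = 7.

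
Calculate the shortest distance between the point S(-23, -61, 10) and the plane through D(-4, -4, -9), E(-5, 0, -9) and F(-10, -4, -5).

DE = (-1, 4, 0) and DF = (-6, 0, 4), so a normal is n = DE × DF = (16, 4, 24).
n = (16, 4, 24); n·P − (-296) = -76; |n| = 4√53; distance = 76/(4√53) = 19/√53.

19/√53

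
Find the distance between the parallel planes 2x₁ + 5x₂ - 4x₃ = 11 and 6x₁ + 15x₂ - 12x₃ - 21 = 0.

Divide the second equation by 3 to match normals: 2x₁ + 5x₂ - 4x₃ = 7.
With common normal n = (2, 5, -4) (|n| = 3√5), the distance is |11 − 7|/|n| = 4/(3√5).

4/(3√5)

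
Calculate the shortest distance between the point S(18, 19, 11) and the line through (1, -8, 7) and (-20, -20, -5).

√305

A direction vector is d = (-21, -12, -12).
AP = (17, 27, 4), and AP × d = (-276, 120, 363).
|AP × d|² = 222345 and |d|² = 729, so the distance is √(222345/729) = √305.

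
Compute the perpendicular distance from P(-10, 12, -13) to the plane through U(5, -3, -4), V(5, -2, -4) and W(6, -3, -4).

9

UV = (0, 1, 0) and UW = (1, 0, 0), so a normal is n = UV × UW = (0, 0, -1).
d = |(-1)·(-13) − 4| / √(0 + 0 + 1) = |9| / 1 = 9.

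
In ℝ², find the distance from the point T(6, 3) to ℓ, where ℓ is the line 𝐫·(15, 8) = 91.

23/17

The normal to the line is n = (15, 8) with |n| = 17.
|n·T − 91| = |114 − 91| = 23, so the distance is 23/17.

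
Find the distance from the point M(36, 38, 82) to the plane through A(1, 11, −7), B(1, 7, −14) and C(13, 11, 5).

AB = (0, −4, −7) and AC = (12, 0, 12), so a normal is n = AB × AC = (−48, −84, 48).
Then n·(36, 38, 82) − (−1308) = 324.
|n| = √(2304 + 7056 + 2304) = 108, so the distance is |324|/108 = 3.

3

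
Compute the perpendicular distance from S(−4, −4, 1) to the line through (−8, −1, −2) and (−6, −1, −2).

A direction vector is d = (2, 0, 0).
AP = (4, −3, 3); AP·d = 8, |AP|² = 34, |d|² = 4.
distance² = |AP|² − (AP·d)²/|d|² = 34 − 64/4 = 18, so the distance is 3√2.

3√2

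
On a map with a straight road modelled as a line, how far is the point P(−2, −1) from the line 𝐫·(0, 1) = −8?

The normal to the line is n = (0, 1) with |n| = 1.
|n·P − (-8)| = |-1 − (-8)| = 7, so the distance is 7/1 = 7.

7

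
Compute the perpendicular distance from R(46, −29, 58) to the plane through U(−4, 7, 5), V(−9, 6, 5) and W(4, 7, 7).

UV = (−5, −1, 0) and UW = (8, 0, 2), so a normal is n = UV × UW = (−2, 10, 8).
d = |(-2)·46 + 10·(-29) + 8·58 − 118| / √(4 + 100 + 64) = |-36| / (2√42) = 18/√42.

18/√42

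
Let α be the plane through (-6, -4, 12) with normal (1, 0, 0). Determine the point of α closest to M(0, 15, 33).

(-6, 15, 33)

n = (1, 0, 0), |n|² = 1, and n·M − (-6) = 6.
t = 6/1 = 6, so the foot is M − t·n = (0, 15, 33) − 6·(1, 0, 0) = (-6, 15, 33).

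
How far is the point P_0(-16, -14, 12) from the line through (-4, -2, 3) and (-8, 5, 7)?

3√41

A direction vector is d = (-4, 7, 4).
AP = (-12, -12, 9), and AP × d = (-111, 12, -132).
|AP × d|² = 29889 and |d|² = 81, so the distance is √(29889/81) = √369 = 3√41.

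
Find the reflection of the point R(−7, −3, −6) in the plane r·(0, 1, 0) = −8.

With n = (0, 1, 0), the signed offset is (n·R − (-8))/|n|² = 5/1 = 5.
R' = R − 2t·n = (−7, −3, −6) − 10·(0, 1, 0) = (−7, −13, −6).

(-7, -13, -6)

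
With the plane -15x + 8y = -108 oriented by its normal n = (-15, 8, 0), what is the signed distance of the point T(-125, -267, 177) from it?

-9

n·T − (-108) = -153.
|n| = 17, so the signed distance is -153/17 = -9.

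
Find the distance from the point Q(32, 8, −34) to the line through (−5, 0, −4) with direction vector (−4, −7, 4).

Direction vector d = (−4, −7, 4).
AP = (37, 8, −30), and AP × d = (−178, −28, −227).
|AP × d|² = 83997 and |d|² = 81, so the distance is √(83997/81) = √1037.

√1037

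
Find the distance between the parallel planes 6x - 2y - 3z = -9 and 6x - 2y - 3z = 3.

Both planes have normal n = (6, -2, -3), |n| = 7. Any point on the first plane is at distance |3 − (-9)|/|n| = 12/7 from the second.

12/7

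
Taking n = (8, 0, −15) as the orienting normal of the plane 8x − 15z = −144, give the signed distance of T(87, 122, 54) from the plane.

30/17

n·T − (-144) = 30.
|n| = 17, so the signed distance is 30/17.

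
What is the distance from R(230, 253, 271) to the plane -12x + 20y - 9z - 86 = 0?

9

Normal vector n = (-12, 20, -9), and n·(230, 253, 271) - 86 = -225.
|n| = √(144 + 400 + 81) = 25, so the distance is |-225|/25 = 9.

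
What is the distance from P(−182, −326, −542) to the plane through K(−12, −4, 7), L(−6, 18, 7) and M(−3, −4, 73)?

7

KL = (6, 22, 0) and KM = (9, 0, 66), so a normal is n = KL × KM = (1452, −396, −198).
n = (1452, −396, −198); n·P − (-17226) = -10626; |n| = 1518; distance = 10626/1518 = 7.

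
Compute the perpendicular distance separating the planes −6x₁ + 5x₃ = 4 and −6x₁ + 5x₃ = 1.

3√61/61

Both planes have normal n = (−6, 0, 5), |n| = √61. Any point on the first plane is at distance |1 − 4|/|n| = 3/√61 = 3√61/61 from the second.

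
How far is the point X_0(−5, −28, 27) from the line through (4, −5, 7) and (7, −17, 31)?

A direction vector is d = (3, −12, 24).
AP = (−9, −23, 20); AP·d = 729, |AP|² = 1010, |d|² = 729.
distance² = |AP|² − (AP·d)²/|d|² = 1010 − 531441/729 = 281, so the distance is √281.

√281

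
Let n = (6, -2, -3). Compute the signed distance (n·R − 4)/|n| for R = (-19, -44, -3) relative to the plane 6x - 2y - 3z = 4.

n·R − 4 = -21.
|n| = 7, so the signed distance is -21/7 = -3.

-3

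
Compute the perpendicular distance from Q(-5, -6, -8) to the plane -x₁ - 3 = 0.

2

Normal vector n = (-1, 0, 0), and n·(-5, -6, -8) - 3 = 2.
|n| = √(1 + 0 + 0) = 1, so the distance is |2|/1 = 2.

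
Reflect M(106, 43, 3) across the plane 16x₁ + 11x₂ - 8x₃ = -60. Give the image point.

With n = (16, 11, -8), the signed offset is (n·M − (-60))/|n|² = 2205/441 = 5.
M' = M − 2t·n = (106, 43, 3) − 10·(16, 11, -8) = (-54, -67, 83).

(-54, -67, 83)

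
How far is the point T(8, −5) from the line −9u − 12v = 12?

The normal to the line is n = (−9, −12) with |n| = 15.
|n·T − 12| = |-12 − 12| = 24, so the distance is 24/15 = 8/5.

8/5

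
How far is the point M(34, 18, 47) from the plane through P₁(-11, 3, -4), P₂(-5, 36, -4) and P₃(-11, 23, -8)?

P₁P₂ = (6, 33, 0) and P₁P₃ = (0, 20, -4), so a normal is n = P₁P₂ × P₁P₃ = (-132, 24, 120).
d = |(-132)·34 + 24·18 + 120·47 − 1044| / √(17424 + 576 + 14400) = |540| / 180 = 3.

3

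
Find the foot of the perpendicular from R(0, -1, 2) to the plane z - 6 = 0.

(0, -1, 6)

n = (0, 0, 1), |n|² = 1, and n·R − 6 = -4.
t = -4/1 = -4, so the foot is R − t·n = (0, -1, 2) − (-4)·(0, 0, 1) = (0, -1, 6).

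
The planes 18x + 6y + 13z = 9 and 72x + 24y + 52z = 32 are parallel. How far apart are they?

1/23

Divide the second equation by 4 to match normals: 18x + 6y + 13z = 8.
Both planes have normal n = (18, 6, 13), |n| = 23. Any point on the first plane is at distance |8 − 9|/|n| = 1/23 from the second.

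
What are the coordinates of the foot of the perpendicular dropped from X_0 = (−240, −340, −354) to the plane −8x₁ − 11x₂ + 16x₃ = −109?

The perpendicular from X_0 has direction n = (−8, −11, 16): r = (−240, −340, −354) + λ(−8, −11, 16).
Substitute into the plane: n·(X_0 + λn) = -109 gives -4 + 441λ = -109, so λ = -5/21.
Foot = (−240, −340, −354) + (-5/21)·(−8, −11, 16) = (−5000/21, −7085/21, −7514/21).

(-5000/21, -7085/21, -7514/21)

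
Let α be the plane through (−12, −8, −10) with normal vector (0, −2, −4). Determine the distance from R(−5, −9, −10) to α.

The plane has equation n·(r − (−12, −8, −10)) = 0, i.e. n·r = 56.
Then n·(−5, −9, −10) − 56 = 2.
|n| = √(0 + 4 + 16) = 2√5, so the distance is |2|/(2√5) = √5/5.

1/√5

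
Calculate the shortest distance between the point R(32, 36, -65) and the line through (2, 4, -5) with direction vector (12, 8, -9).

30

Direction vector d = (12, 8, -9).
AP = (30, 32, -60), and AP × d = (192, -450, -144).
|AP × d|² = 260100 and |d|² = 289, so the distance is √(260100/289) = √900 = 30.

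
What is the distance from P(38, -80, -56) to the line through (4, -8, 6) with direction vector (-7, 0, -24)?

2√1921

Direction vector d = (-7, 0, -24).
AP = (34, -72, -62); AP·d = 1250, |AP|² = 10184, |d|² = 625.
distance² = |AP|² − (AP·d)²/|d|² = 10184 − 1562500/625 = 7684, so the distance is 2√1921.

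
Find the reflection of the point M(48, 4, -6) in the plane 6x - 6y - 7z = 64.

(24, 28, 22)

n = (6, -6, -7), |n|² = 121, n·M − 64 = 242, so t = 242/121 = 2.
Foot F = M − 2·n = (36, 16, 8); the reflection is 2F − M = (24, 28, 22).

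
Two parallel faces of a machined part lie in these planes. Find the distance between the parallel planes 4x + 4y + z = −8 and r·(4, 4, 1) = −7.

With common normal n = (4, 4, 1) (|n| = √33), the distance is |(-8) − (-7)|/|n| = 1/√33 = √33/33.

√33/33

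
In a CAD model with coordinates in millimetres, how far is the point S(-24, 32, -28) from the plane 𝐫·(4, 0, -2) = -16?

n = (4, 0, -2); n·P − (-16) = -24; |n| = 2√5; distance = 24/(2√5) = 12/√5.

12√5/5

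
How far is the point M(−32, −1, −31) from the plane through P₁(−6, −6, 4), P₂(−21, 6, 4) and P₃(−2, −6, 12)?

3/√5

P₁P₂ = (−15, 12, 0) and P₁P₃ = (4, 0, 8), so a normal is n = P₁P₂ × P₁P₃ = (96, 120, −48).
Then n·(−32, −1, −31) − (−1488) = −216.
|n| = √(9216 + 14400 + 2304) = 72√5, so the distance is |-216|/(72√5) = 3/√5.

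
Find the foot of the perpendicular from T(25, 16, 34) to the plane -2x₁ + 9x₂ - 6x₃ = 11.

The perpendicular from T has direction n = (-2, 9, -6): r = (25, 16, 34) + λ(-2, 9, -6).
Substitute into the plane: n·(T + λn) = 11 gives -110 + 121λ = 11, so λ = 1.
Foot = (25, 16, 34) + 1·(-2, 9, -6) = (23, 25, 28).

(23, 25, 28)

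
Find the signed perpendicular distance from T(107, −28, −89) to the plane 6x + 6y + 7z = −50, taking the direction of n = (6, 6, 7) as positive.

n·T − (-50) = -99.
|n| = 11, so the signed distance is -99/11 = -9.

-9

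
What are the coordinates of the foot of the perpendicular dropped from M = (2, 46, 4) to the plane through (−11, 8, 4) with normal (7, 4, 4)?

n = (7, 4, 4), |n|² = 81, and n·M − (-29) = 243.
t = 243/81 = 3, so the foot is M − t·n = (2, 46, 4) − 3·(7, 4, 4) = (−19, 34, −8).

(-19, 34, -8)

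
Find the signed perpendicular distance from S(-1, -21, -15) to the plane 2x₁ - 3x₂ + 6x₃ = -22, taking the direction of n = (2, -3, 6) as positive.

n·S − (-22) = -7.
|n| = 7, so the signed distance is -7/7 = -1.

-1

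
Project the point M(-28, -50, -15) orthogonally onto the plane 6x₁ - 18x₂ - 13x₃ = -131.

(-40, -14, 11)

The perpendicular from M has direction n = (6, -18, -13): r = (-28, -50, -15) + λ(6, -18, -13).
Substitute into the plane: n·(M + λn) = -131 gives 927 + 529λ = -131, so λ = -2.
Foot = (-28, -50, -15) + (-2)·(6, -18, -13) = (-40, -14, 11).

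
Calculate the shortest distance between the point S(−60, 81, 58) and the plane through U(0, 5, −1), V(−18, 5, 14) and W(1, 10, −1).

UV = (−18, 0, 15) and UW = (1, 5, 0), so a normal is n = UV × UW = (−75, 15, −90).
d = |(-75)·(-60) + 15·81 + (-90)·58 − 165| / √(5625 + 225 + 8100) = |330| / (15√62) = 22/√62.

22/√62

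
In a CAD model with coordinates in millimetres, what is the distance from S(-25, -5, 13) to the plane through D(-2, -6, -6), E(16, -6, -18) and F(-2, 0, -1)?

17√77/77

DE = (18, 0, -12) and DF = (0, 6, 5), so a normal is n = DE × DF = (72, -90, 108).
d = |72·(-25) + (-90)·(-5) + 108·13 − (-252)| / √(5184 + 8100 + 11664) = |306| / (18√77) = 17/√77.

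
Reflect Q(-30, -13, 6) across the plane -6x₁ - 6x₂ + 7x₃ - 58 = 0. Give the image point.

With n = (-6, -6, 7), the signed offset is (n·Q − 58)/|n|² = 242/121 = 2.
Q' = Q − 2t·n = (-30, -13, 6) − 4·(-6, -6, 7) = (-6, 11, -22).

(-6, 11, -22)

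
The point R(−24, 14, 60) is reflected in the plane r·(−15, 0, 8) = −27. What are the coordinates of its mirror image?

With n = (−15, 0, 8), the signed offset is (n·R − (-27))/|n|² = 867/289 = 3.
R' = R − 2t·n = (−24, 14, 60) − 6·(−15, 0, 8) = (66, 14, 12).

(66, 14, 12)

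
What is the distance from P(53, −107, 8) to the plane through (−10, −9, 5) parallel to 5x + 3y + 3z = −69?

30/√43

Parallel planes share the normal n = (5, 3, 3); since (−10, −9, 5) lies on the plane, its equation is 5x + 3y + 3z = -62.
Then n·(53, −107, 8) − (−62) = 30.
|n| = √(25 + 9 + 9) = √43, so the distance is |30|/√43 = 30√43/43.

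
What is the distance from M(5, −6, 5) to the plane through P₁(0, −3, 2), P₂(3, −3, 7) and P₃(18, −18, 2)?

P₁P₂ = (3, 0, 5) and P₁P₃ = (18, −15, 0), so a normal is n = P₁P₂ × P₁P₃ = (75, 90, −45).
Then n·(5, −6, 5) − (−360) = −30.
|n| = √(5625 + 8100 + 2025) = 15√70, so the distance is |-30|/(15√70) = √70/35.

2/√70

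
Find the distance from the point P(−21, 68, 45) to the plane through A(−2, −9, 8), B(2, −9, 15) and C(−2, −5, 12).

3

AB = (4, 0, 7) and AC = (0, 4, 4), so a normal is n = AB × AC = (−28, −16, 16).
Then n·(−21, 68, 45) − 328 = −108.
|n| = √(784 + 256 + 256) = 36, so the distance is |-108|/36 = 3.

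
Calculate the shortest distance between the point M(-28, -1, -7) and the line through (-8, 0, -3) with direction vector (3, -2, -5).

√379

Direction vector d = (3, -2, -5).
AP = (-20, -1, -4), and AP × d = (-3, -112, 43).
|AP × d|² = 14402 and |d|² = 38, so the distance is √(14402/38) = √379.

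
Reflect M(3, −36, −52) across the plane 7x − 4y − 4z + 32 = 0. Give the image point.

(-67, 4, -12)

n = (7, −4, −4), |n|² = 81, n·M − (-32) = 405, so t = 405/81 = 5.
Foot F = M − 5·n = (−32, −16, −32); the reflection is 2F − M = (−67, 4, −12).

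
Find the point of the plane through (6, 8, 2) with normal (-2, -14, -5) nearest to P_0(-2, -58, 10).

(6, -2, 30)

The perpendicular from P_0 has direction n = (-2, -14, -5): r = (-2, -58, 10) + t(-2, -14, -5).
Substitute into the plane: n·(P_0 + tn) = -134 gives 766 + 225t = -134, so t = -4.
Foot = (-2, -58, 10) + (-4)·(-2, -14, -5) = (6, -2, 30).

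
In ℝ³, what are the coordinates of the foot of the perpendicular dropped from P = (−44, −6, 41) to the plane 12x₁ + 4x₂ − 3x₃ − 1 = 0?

The perpendicular from P has direction n = (12, 4, −3): r = (−44, −6, 41) + μ(12, 4, −3).
Substitute into the plane: n·(P + μn) = 1 gives -675 + 169μ = 1, so μ = 4.
Foot = (−44, −6, 41) + 4·(12, 4, −3) = (4, 10, 29).

(4, 10, 29)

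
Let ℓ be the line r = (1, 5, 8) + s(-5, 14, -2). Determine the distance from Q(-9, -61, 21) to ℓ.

Direction vector d = (-5, 14, -2).
AP = (-10, -66, 13); AP·d = -900, |AP|² = 4625, |d|² = 225.
distance² = |AP|² − (AP·d)²/|d|² = 4625 − 810000/225 = 1025, so the distance is 5√41.

5√41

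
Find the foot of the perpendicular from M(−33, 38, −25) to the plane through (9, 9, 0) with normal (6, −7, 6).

The perpendicular from M has direction n = (6, −7, 6): r = (−33, 38, −25) + λ(6, −7, 6).
Substitute into the plane: n·(M + λn) = -9 gives -614 + 121λ = -9, so λ = 5.
Foot = (−33, 38, −25) + 5·(6, −7, 6) = (−3, 3, 5).

(-3, 3, 5)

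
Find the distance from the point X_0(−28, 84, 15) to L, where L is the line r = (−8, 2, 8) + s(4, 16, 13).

Direction vector d = (4, 16, 13).
AP = (−20, 82, 7); AP·d = 1323, |AP|² = 7173, |d|² = 441.
distance² = |AP|² − (AP·d)²/|d|² = 7173 − 1750329/441 = 3204, so the distance is 6√89.

6√89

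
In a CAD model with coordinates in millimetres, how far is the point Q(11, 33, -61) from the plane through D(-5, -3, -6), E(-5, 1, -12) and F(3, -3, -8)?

DE = (0, 4, -6) and DF = (8, 0, -2), so a normal is n = DE × DF = (-8, -48, -32).
Then n·(11, 33, -61) - 376 = -96.
|n| = √(64 + 2304 + 1024) = 8√53, so the distance is |-96|/(8√53) = 12/√53.

12/√53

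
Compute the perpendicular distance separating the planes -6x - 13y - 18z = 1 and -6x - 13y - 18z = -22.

1

With common normal n = (-6, -13, -18) (|n| = 23), the distance is |1 − (-22)|/|n| = 23/23 = 1.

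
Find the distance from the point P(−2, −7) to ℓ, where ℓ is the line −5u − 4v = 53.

d = |(-5)·(-2) + (-4)·(-7) − 53| / √(25 + 16) = |-15|/√41 = 15√41/41.

15/√41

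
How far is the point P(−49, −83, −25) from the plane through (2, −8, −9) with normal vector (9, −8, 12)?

3

The plane has equation n·(r − (2, −8, −9)) = 0, i.e. n·r = -26.
d = |9·(-49) + (-8)·(-83) + 12·(-25) − (-26)| / √(81 + 64 + 144) = |-51| / 17 = 3.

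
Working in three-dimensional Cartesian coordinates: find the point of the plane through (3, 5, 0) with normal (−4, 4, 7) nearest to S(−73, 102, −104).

(-673/9, 934/9, -908/9)

The perpendicular from S has direction n = (−4, 4, 7): r = (−73, 102, −104) + λ(−4, 4, 7).
Substitute into the plane: n·(S + λn) = 8 gives -28 + 81λ = 8, so λ = 4/9.
Foot = (−73, 102, −104) + (4/9)·(−4, 4, 7) = (−673/9, 934/9, −908/9).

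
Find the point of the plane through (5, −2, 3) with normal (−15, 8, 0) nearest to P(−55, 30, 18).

The perpendicular from P has direction n = (−15, 8, 0): r = (−55, 30, 18) + λ(−15, 8, 0).
Substitute into the plane: n·(P + λn) = -91 gives 1065 + 289λ = -91, so λ = -4.
Foot = (−55, 30, 18) + (-4)·(−15, 8, 0) = (5, −2, 18).

(5, -2, 18)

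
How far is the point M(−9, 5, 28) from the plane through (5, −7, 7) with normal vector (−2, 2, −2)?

The plane has equation n·(r − (5, −7, 7)) = 0, i.e. n·r = -38.
Then n·(−9, 5, 28) − (−38) = 10.
|n| = √(4 + 4 + 4) = 2√3, so the distance is |10|/(2√3) = 5√3/3.

5/√3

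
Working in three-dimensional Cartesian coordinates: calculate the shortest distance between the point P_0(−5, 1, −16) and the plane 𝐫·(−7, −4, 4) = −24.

d = |(-7)·(-5) + (-4)·1 + 4·(-16) − (-24)| / √(49 + 16 + 16) = |-9| / 9 = 1.

1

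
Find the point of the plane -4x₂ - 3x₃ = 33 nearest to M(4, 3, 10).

n = (0, -4, -3), |n|² = 25, and n·M − 33 = -75.
t = -75/25 = -3, so the foot is M − t·n = (4, 3, 10) − (-3)·(0, -4, -3) = (4, -9, 1).

(4, -9, 1)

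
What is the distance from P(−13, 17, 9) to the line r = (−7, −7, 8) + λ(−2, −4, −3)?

Direction vector d = (−2, −4, −3).
AP = (−6, 24, 1); AP·d = -87, |AP|² = 613, |d|² = 29.
distance² = |AP|² − (AP·d)²/|d|² = 613 − 7569/29 = 352, so the distance is 4√22.

4√22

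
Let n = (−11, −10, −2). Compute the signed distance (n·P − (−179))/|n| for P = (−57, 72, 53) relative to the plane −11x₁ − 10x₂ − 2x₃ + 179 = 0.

n·P − (-179) = -20.
|n| = 15, so the signed distance is -20/15 = -4/3.

-4/3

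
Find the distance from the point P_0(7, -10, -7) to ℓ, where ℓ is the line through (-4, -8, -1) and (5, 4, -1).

A direction vector is d = (9, 12, 0).
AP = (11, -2, -6); AP·d = 75, |AP|² = 161, |d|² = 225.
distance² = |AP|² − (AP·d)²/|d|² = 161 − 5625/225 = 136, so the distance is 2√34.

2√34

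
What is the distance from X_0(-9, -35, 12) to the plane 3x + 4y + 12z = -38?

15/13

Normal vector n = (3, 4, 12), and n·(-9, -35, 12) - (-38) = 15.
|n| = √(9 + 16 + 144) = 13, so the distance is |15|/13 = 15/13.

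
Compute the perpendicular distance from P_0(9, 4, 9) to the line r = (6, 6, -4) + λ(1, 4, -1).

Direction vector d = (1, 4, -1).
AP = (3, -2, 13), and AP × d = (-50, 16, 14).
|AP × d|² = 2952 and |d|² = 18, so the distance is √(2952/18) = √164 = 2√41.

2√41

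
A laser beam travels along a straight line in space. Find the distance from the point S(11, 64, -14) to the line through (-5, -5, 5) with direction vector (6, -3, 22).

Direction vector d = (6, -3, 22).
AP = (16, 69, -19); AP·d = -529, |AP|² = 5378, |d|² = 529.
distance² = |AP|² − (AP·d)²/|d|² = 5378 − 279841/529 = 4849, so the distance is √4849.

√4849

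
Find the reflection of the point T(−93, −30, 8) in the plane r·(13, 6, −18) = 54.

(-15, 6, -100)

n = (13, 6, −18), |n|² = 529, n·T − 54 = -1587, so t = -1587/529 = -3.
Foot F = T − (-3)·n = (−54, −12, −46); the reflection is 2F − T = (−15, 6, −100).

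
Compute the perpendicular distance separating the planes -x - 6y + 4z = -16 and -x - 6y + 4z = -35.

19/√53

With common normal n = (-1, -6, 4) (|n| = √53), the distance is |(-16) − (-35)|/|n| = 19/√53.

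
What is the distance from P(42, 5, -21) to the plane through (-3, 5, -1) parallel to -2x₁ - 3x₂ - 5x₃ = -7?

Parallel planes share the normal n = (-2, -3, -5); since (-3, 5, -1) lies on the plane, its equation is -2x₁ - 3x₂ - 5x₃ = -4.
d = |(-2)·42 + (-3)·5 + (-5)·(-21) − (-4)| / √(4 + 9 + 25) = |10| / √38 = 10/√38.

5√38/19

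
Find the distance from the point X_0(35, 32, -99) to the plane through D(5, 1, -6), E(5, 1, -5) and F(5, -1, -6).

DE = (0, 0, 1) and DF = (0, -2, 0), so a normal is n = DE × DF = (2, 0, 0).
Then n·(35, 32, -99) - 10 = 60.
|n| = √(4 + 0 + 0) = 2, so the distance is |60|/2 = 30.

30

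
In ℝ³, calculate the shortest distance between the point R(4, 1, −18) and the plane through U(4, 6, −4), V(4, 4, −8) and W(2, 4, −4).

UV = (0, −2, −4) and UW = (−2, −2, 0), so a normal is n = UV × UW = (−8, 8, −4).
d = |(-8)·4 + 8·1 + (-4)·(-18) − 32| / √(64 + 64 + 16) = |16| / 12 = 4/3.

4/3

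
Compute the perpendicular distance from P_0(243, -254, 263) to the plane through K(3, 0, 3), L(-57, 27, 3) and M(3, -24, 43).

8

KL = (-60, 27, 0) and KM = (0, -24, 40), so a normal is n = KL × KM = (1080, 2400, 1440).
Then n·(243, -254, 263) - 7560 = 24000.
|n| = √(1166400 + 5760000 + 2073600) = 3000, so the distance is |24000|/3000 = 8.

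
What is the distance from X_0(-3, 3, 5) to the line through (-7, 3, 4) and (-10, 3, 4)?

1

A direction vector is d = (-3, 0, 0).
AP = (4, 0, 1); AP·d = -12, |AP|² = 17, |d|² = 9.
distance² = |AP|² − (AP·d)²/|d|² = 17 − 144/9 = 1, so the distance is 1.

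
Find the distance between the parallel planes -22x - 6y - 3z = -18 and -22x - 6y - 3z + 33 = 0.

Both planes have normal n = (-22, -6, -3), |n| = 23. Any point on the first plane is at distance |(-33) − (-18)|/|n| = 15/23 from the second.

15/23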